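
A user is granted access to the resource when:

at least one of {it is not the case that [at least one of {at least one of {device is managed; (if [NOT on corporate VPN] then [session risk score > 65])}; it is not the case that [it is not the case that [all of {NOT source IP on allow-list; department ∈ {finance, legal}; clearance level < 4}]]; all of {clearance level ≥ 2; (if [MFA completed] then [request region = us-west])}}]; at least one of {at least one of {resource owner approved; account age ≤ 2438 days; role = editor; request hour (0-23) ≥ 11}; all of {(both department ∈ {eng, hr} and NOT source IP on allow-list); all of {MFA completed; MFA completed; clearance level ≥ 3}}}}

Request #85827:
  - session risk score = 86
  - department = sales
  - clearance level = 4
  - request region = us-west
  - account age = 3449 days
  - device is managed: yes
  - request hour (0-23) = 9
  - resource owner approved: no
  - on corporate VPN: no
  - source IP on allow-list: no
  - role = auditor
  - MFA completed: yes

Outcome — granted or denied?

Denied

Atomic conditions:
  device is managed: yes → true
  NOT on corporate VPN: no → true
  session risk score > 65: 86 > 65 is true
  NOT source IP on allow-list: no → true
  department ∈ {finance, legal}: sales is not in the set → false
  clearance level < 4: 4 < 4 is false
  clearance level ≥ 2: 4 ≥ 2 is true
  MFA completed: yes → true
  request region = us-west: us-west == us-west is true
  resource owner approved: no → false
  account age ≤ 2438 days: 3449 ≤ 2438 is false
  role = editor: auditor == editor is false
  request hour (0-23) ≥ 11: 9 ≥ 11 is false
  department ∈ {eng, hr}: sales is not in the set → false
  clearance level ≥ 3: 4 ≥ 3 is true
Combine:
[1.1.1.2] true → true = true
[1.1.1] true OR true = true
[1.1.2.1.1] true AND false AND false = false
[1.1.2.1] NOT false = true
[1.1.2] NOT true = false
[1.1.3.2] true → true = true
[1.1.3] true AND true = true
[1.1] true OR false OR true = true
[1] NOT true = false
[2.1] false OR false OR false OR false = false
[2.2.1] false AND true = false
[2.2.2] true AND true AND true = true
[2.2] false AND true = false
[2] false OR false = false
[root] false OR false = false
Overall: false → denied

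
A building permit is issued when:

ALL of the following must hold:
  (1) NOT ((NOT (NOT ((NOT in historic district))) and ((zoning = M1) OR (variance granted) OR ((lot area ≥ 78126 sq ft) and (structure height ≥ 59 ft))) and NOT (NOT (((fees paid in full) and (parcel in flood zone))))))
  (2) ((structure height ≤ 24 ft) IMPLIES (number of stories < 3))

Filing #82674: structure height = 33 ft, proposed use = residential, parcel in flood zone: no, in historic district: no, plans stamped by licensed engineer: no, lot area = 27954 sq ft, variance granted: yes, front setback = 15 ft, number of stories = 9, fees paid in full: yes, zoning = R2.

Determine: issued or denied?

Issued

Atomic conditions:
  NOT in historic district: no → true
  zoning = M1: R2 == M1 is false
  variance granted: yes → true
  lot area ≥ 78126 sq ft: 27954 ≥ 78126 is false
  structure height ≥ 59 ft: 33 ≥ 59 is false
  fees paid in full: yes → true
  parcel in flood zone: no → false
  structure height ≤ 24 ft: 33 ≤ 24 is false
  number of stories < 3: 9 < 3 is false
Combine:
[1.1.1.1] NOT true = false
[1.1.1] NOT false = true
[1.1.2.3] false AND false = false
[1.1.2] false OR true OR false = true
[1.1.3.1.1] true AND false = false
[1.1.3.1] NOT false = true
[1.1.3] NOT true = false
[1.1] true AND true AND false = false
[1] NOT false = true
[2] false → false (antecedent false ⇒ implication holds) = true
[root] true AND true = true
Overall: true → issued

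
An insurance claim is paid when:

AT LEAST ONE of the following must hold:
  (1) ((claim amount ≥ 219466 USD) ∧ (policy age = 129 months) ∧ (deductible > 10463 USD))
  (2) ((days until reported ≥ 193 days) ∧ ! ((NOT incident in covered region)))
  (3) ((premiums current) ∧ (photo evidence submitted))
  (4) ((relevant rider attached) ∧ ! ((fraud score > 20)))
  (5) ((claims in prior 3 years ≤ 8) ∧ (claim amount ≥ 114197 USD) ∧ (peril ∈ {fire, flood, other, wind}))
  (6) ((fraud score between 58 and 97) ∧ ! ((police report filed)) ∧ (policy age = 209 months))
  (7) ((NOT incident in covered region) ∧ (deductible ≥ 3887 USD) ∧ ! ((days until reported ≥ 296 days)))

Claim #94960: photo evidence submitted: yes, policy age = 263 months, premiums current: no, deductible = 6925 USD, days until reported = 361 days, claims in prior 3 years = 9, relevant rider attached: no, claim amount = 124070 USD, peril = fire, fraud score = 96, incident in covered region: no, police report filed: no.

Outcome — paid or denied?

Atomic conditions:
  claim amount ≥ 219466 USD: 124070 ≥ 219466 is false
  policy age = 129 months: 263 == 129 is false
  deductible > 10463 USD: 6925 > 10463 is false
  days until reported ≥ 193 days: 361 ≥ 193 is true
  NOT incident in covered region: no → true
  premiums current: no → false
  photo evidence submitted: yes → true
  relevant rider attached: no → false
  fraud score > 20: 96 > 20 is true
  claims in prior 3 years ≤ 8: 9 ≤ 8 is false
  claim amount ≥ 114197 USD: 124070 ≥ 114197 is true
  peril ∈ {fire, flood, other, wind}: fire is in the set → true
  fraud score between 58 and 97: 96 in [58, 97] is true
  police report filed: no → false
  policy age = 209 months: 263 == 209 is false
  deductible ≥ 3887 USD: 6925 ≥ 3887 is true
  days until reported ≥ 296 days: 361 ≥ 296 is true
Combine:
[1] false AND false AND false = false
[2.2] NOT true = false
[2] true AND false = false
[3] false AND true = false
[4.2] NOT true = false
[4] false AND false = false
[5] false AND true AND true = false
[6.2] NOT false = true
[6] true AND true AND false = false
[7.3] NOT true = false
[7] true AND true AND false = false
[root] false OR false OR false OR false OR false OR false OR false = false
Overall: false → denied

Denied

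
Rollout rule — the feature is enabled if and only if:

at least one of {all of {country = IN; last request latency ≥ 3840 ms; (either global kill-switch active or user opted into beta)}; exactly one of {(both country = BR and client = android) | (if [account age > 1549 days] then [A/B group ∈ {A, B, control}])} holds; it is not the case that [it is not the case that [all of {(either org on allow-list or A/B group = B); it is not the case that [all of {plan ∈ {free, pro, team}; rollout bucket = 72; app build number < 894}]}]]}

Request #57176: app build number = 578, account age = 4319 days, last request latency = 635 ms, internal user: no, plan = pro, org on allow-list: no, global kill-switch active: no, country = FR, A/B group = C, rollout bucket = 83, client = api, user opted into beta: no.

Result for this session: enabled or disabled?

Disabled

Atomic conditions:
  country = IN: FR == IN is false
  last request latency ≥ 3840 ms: 635 ≥ 3840 is false
  global kill-switch active: no → false
  user opted into beta: no → false
  country = BR: FR == BR is false
  client = android: api == android is false
  account age > 1549 days: 4319 > 1549 is true
  A/B group ∈ {A, B, control}: C is not in the set → false
  org on allow-list: no → false
  A/B group = B: C == B is false
  plan ∈ {free, pro, team}: pro is in the set → true
  rollout bucket = 72: 83 == 72 is false
  app build number < 894: 578 < 894 is true
Combine:
[1.3] false OR false = false
[1] false AND false AND false = false
[2.1] false AND false = false
[2.2] true → false = false
[2] exactly-one(false, false) = false
[3.1.1.1] false OR false = false
[3.1.1.2.1] true AND false AND true = false
[3.1.1.2] NOT false = true
[3.1.1] false AND true = false
[3.1] NOT false = true
[3] NOT true = false
[root] false OR false OR false = false
Overall: false → disabled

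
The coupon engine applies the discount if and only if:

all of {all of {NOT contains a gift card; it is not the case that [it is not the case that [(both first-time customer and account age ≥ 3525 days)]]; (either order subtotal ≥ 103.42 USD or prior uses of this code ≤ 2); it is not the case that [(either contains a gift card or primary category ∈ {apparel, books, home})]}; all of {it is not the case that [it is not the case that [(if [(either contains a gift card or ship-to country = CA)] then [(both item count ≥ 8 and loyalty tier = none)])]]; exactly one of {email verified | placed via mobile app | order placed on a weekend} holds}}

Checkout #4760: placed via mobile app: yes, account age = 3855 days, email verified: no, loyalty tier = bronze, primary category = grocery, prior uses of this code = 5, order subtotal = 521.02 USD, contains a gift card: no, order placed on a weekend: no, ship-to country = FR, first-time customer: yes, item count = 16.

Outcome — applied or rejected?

Atomic conditions:
  NOT contains a gift card: no → true
  first-time customer: yes → true
  account age ≥ 3525 days: 3855 ≥ 3525 is true
  order subtotal ≥ 103.42 USD: 521.02 ≥ 103.42 is true
  prior uses of this code ≤ 2: 5 ≤ 2 is false
  contains a gift card: no → false
  primary category ∈ {apparel, books, home}: grocery is not in the set → false
  ship-to country = CA: FR == CA is false
  item count ≥ 8: 16 ≥ 8 is true
  loyalty tier = none: bronze == none is false
  email verified: no → false
  placed via mobile app: yes → true
  order placed on a weekend: no → false
Combine:
[1.2.1.1] true AND true = true
[1.2.1] NOT true = false
[1.2] NOT false = true
[1.3] true OR false = true
[1.4.1] false OR false = false
[1.4] NOT false = true
[1] true AND true AND true AND true = true
[2.1.1.1.1] false OR false = false
[2.1.1.1.2] true AND false = false
[2.1.1.1] false → false (antecedent false ⇒ implication holds) = true
[2.1.1] NOT true = false
[2.1] NOT false = true
[2.2] exactly-one(false, true, false) = true
[2] true AND true = true
[root] true AND true = true
Overall: true → applied

Applied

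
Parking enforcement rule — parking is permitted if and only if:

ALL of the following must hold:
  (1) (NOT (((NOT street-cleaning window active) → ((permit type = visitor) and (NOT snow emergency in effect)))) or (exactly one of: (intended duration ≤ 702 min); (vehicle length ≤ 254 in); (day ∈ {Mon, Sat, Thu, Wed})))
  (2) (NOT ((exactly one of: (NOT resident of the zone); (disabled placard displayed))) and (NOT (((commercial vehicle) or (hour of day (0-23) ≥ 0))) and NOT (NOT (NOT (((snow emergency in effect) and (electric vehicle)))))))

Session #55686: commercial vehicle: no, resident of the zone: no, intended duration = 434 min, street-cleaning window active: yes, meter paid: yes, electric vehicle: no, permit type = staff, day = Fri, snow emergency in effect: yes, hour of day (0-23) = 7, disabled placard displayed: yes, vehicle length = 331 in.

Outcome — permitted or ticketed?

Ticketed

Atomic conditions:
  NOT street-cleaning window active: yes → false
  permit type = visitor: staff == visitor is false
  NOT snow emergency in effect: yes → false
  intended duration ≤ 702 min: 434 ≤ 702 is true
  vehicle length ≤ 254 in: 331 ≤ 254 is false
  day ∈ {Mon, Sat, Thu, Wed}: Fri is not in the set → false
  NOT resident of the zone: no → true
  disabled placard displayed: yes → true
  commercial vehicle: no → false
  hour of day (0-23) ≥ 0: 7 ≥ 0 is true
  snow emergency in effect: yes → true
  electric vehicle: no → false
Combine:
[1.1.1.2] false AND false = false
[1.1.1] false → false (antecedent false ⇒ implication holds) = true
[1.1] NOT true = false
[1.2] exactly-one(true, false, false) = true
[1] false OR true = true
[2.1.1] exactly-one(true, true) = false
[2.1] NOT false = true
[2.2.1.1] false OR true = true
[2.2.1] NOT true = false
[2.2.2.1.1.1] true AND false = false
[2.2.2.1.1] NOT false = true
[2.2.2.1] NOT true = false
[2.2.2] NOT false = true
[2.2] false AND true = false
[2] true AND false = false
[root] true AND false = false
Overall: false → ticketed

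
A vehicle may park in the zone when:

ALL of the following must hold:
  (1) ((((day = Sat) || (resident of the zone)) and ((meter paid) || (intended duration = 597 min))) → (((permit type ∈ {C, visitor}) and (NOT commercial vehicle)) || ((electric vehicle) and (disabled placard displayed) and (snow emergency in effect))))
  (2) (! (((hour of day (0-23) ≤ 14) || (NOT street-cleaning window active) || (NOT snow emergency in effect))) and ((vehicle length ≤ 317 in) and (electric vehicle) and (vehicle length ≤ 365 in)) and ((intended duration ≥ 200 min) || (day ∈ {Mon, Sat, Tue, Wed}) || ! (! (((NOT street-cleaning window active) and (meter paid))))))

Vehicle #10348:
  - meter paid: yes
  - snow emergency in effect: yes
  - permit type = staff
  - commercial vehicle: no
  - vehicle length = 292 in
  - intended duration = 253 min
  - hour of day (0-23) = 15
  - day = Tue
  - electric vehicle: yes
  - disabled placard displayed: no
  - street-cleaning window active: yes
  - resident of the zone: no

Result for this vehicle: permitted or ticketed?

Permitted

Atomic conditions:
  day = Sat: Tue == Sat is false
  resident of the zone: no → false
  meter paid: yes → true
  intended duration = 597 min: 253 == 597 is false
  permit type ∈ {C, visitor}: staff is not in the set → false
  NOT commercial vehicle: no → true
  electric vehicle: yes → true
  disabled placard displayed: no → false
  snow emergency in effect: yes → true
  hour of day (0-23) ≤ 14: 15 ≤ 14 is false
  NOT street-cleaning window active: yes → false
  NOT snow emergency in effect: yes → false
  vehicle length ≤ 317 in: 292 ≤ 317 is true
  vehicle length ≤ 365 in: 292 ≤ 365 is true
  intended duration ≥ 200 min: 253 ≥ 200 is true
  day ∈ {Mon, Sat, Tue, Wed}: Tue is in the set → true
Combine:
[1.1.1] false OR false = false
[1.1.2] true OR false = true
[1.1] false AND true = false
[1.2.1] false AND true = false
[1.2.2] true AND false AND true = false
[1.2] false OR false = false
[1] false → false (antecedent false ⇒ implication holds) = true
[2.1.1] false OR false OR false = false
[2.1] NOT false = true
[2.2] true AND true AND true = true
[2.3.3.1.1] false AND true = false
[2.3.3.1] NOT false = true
[2.3.3] NOT true = false
[2.3] true OR true OR false = true
[2] true AND true AND true = true
[root] true AND true = true
Overall: true → permitted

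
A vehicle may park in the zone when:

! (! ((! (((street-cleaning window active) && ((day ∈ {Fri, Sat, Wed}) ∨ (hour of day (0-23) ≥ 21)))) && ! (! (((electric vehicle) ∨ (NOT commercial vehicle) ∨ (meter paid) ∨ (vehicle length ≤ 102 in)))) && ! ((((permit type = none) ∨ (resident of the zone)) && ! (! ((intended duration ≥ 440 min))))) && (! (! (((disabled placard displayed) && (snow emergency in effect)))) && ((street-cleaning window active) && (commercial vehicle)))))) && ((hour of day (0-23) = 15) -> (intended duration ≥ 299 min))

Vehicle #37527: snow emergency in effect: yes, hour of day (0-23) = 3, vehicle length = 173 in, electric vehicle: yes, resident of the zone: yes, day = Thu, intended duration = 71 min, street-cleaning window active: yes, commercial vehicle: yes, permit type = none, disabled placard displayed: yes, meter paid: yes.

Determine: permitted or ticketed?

Permitted

Atomic conditions:
  street-cleaning window active: yes → true
  day ∈ {Fri, Sat, Wed}: Thu is not in the set → false
  hour of day (0-23) ≥ 21: 3 ≥ 21 is false
  electric vehicle: yes → true
  NOT commercial vehicle: yes → false
  meter paid: yes → true
  vehicle length ≤ 102 in: 173 ≤ 102 is false
  permit type = none: none == none is true
  resident of the zone: yes → true
  intended duration ≥ 440 min: 71 ≥ 440 is false
  disabled placard displayed: yes → true
  snow emergency in effect: yes → true
  commercial vehicle: yes → true
  hour of day (0-23) = 15: 3 == 15 is false
  intended duration ≥ 299 min: 71 ≥ 299 is false
Combine:
[1.1.1.1.1.2] false OR false = false
[1.1.1.1.1] true AND false = false
[1.1.1.1] NOT false = true
[1.1.1.2.1.1] true OR false OR true OR false = true
[1.1.1.2.1] NOT true = false
[1.1.1.2] NOT false = true
[1.1.1.3.1.1] true OR true = true
[1.1.1.3.1.2.1] NOT false = true
[1.1.1.3.1.2] NOT true = false
[1.1.1.3.1] true AND false = false
[1.1.1.3] NOT false = true
[1.1.1.4.1.1.1] true AND true = true
[1.1.1.4.1.1] NOT true = false
[1.1.1.4.1] NOT false = true
[1.1.1.4.2] true AND true = true
[1.1.1.4] true AND true = true
[1.1.1] true AND true AND true AND true = true
[1.1] NOT true = false
[1] NOT false = true
[2] false → false (antecedent false ⇒ implication holds) = true
[root] true AND true = true
Overall: true → permitted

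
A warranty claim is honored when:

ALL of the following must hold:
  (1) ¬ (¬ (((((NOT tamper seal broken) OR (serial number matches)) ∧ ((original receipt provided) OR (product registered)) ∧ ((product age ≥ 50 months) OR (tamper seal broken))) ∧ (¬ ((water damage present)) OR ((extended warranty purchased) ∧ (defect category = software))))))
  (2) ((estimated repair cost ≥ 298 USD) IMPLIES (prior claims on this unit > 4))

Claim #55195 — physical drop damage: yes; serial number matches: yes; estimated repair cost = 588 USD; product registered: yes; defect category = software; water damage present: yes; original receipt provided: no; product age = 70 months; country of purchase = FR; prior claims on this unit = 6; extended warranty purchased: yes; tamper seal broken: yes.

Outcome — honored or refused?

Honored

Atomic conditions:
  NOT tamper seal broken: yes → false
  serial number matches: yes → true
  original receipt provided: no → false
  product registered: yes → true
  product age ≥ 50 months: 70 ≥ 50 is true
  tamper seal broken: yes → true
  water damage present: yes → true
  extended warranty purchased: yes → true
  defect category = software: software == software is true
  estimated repair cost ≥ 298 USD: 588 ≥ 298 is true
  prior claims on this unit > 4: 6 > 4 is true
Combine:
[1.1.1.1.1] false OR true = true
[1.1.1.1.2] false OR true = true
[1.1.1.1.3] true OR true = true
[1.1.1.1] true AND true AND true = true
[1.1.1.2.1] NOT true = false
[1.1.1.2.2] true AND true = true
[1.1.1.2] false OR true = true
[1.1.1] true AND true = true
[1.1] NOT true = false
[1] NOT false = true
[2] true → true = true
[root] true AND true = true
Overall: true → honored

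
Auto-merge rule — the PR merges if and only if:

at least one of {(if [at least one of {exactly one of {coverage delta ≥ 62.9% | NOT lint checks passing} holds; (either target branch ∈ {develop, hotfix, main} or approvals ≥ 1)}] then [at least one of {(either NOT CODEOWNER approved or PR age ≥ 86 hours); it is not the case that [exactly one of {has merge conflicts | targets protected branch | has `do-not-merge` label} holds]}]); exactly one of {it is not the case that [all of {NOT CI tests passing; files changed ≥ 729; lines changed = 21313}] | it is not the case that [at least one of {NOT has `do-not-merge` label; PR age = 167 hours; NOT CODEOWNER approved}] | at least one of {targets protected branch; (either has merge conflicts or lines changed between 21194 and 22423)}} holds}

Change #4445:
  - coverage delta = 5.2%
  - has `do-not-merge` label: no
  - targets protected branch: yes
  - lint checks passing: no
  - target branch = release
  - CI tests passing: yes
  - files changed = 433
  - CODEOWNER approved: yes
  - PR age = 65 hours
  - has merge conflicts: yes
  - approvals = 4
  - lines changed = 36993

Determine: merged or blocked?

Merged

Atomic conditions:
  coverage delta ≥ 62.9%: 5.2 ≥ 62.9 is false
  NOT lint checks passing: no → true
  target branch ∈ {develop, hotfix, main}: release is not in the set → false
  approvals ≥ 1: 4 ≥ 1 is true
  NOT CODEOWNER approved: yes → false
  PR age ≥ 86 hours: 65 ≥ 86 is false
  has merge conflicts: yes → true
  targets protected branch: yes → true
  has `do-not-merge` label: no → false
  NOT CI tests passing: yes → false
  files changed ≥ 729: 433 ≥ 729 is false
  lines changed = 21313: 36993 == 21313 is false
  NOT has `do-not-merge` label: no → true
  PR age = 167 hours: 65 == 167 is false
  lines changed between 21194 and 22423: 36993 in [21194, 22423] is false
Combine:
[1.1.1] exactly-one(false, true) = true
[1.1.2] false OR true = true
[1.1] true OR true = true
[1.2.1] false OR false = false
[1.2.2.1] exactly-one(true, true, false) = false
[1.2.2] NOT false = true
[1.2] false OR true = true
[1] true → true = true
[2.1.1] false AND false AND false = false
[2.1] NOT false = true
[2.2.1] true OR false OR false = true
[2.2] NOT true = false
[2.3.2] true OR false = true
[2.3] true OR true = true
[2] exactly-one(true, false, true) = false
[root] true OR false = true
Overall: true → merged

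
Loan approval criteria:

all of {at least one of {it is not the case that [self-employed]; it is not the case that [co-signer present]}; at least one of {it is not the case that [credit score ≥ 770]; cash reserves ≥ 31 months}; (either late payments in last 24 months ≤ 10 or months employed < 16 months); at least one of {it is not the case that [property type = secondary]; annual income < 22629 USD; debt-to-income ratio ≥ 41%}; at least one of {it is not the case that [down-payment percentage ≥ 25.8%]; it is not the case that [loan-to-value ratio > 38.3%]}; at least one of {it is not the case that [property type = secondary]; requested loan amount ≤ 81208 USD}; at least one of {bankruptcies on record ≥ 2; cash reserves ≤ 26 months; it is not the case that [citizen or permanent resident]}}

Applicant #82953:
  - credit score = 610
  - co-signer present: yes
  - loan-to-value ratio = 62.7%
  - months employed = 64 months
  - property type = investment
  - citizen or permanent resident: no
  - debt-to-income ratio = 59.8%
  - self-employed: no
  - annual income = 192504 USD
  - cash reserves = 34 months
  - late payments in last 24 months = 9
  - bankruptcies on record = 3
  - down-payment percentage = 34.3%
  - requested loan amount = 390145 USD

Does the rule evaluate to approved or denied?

Atomic conditions:
  self-employed: no → false
  co-signer present: yes → true
  credit score ≥ 770: 610 ≥ 770 is false
  cash reserves ≥ 31 months: 34 ≥ 31 is true
  late payments in last 24 months ≤ 10: 9 ≤ 10 is true
  months employed < 16 months: 64 < 16 is false
  property type = secondary: investment == secondary is false
  annual income < 22629 USD: 192504 < 22629 is false
  debt-to-income ratio ≥ 41%: 59.8 ≥ 41 is true
  down-payment percentage ≥ 25.8%: 34.3 ≥ 25.8 is true
  loan-to-value ratio > 38.3%: 62.7 > 38.3 is true
  requested loan amount ≤ 81208 USD: 390145 ≤ 81208 is false
  bankruptcies on record ≥ 2: 3 ≥ 2 is true
  cash reserves ≤ 26 months: 34 ≤ 26 is false
  citizen or permanent resident: no → false
Combine:
[1.1] NOT false = true
[1.2] NOT true = false
[1] true OR false = true
[2.1] NOT false = true
[2] true OR true = true
[3] true OR false = true
[4.1] NOT false = true
[4] true OR false OR true = true
[5.1] NOT true = false
[5.2] NOT true = false
[5] false OR false = false
[6.1] NOT false = true
[6] true OR false = true
[7.3] NOT false = true
[7] true OR false OR true = true
[root] true AND true AND true AND true AND false AND true AND true = false
Overall: false → denied

Denied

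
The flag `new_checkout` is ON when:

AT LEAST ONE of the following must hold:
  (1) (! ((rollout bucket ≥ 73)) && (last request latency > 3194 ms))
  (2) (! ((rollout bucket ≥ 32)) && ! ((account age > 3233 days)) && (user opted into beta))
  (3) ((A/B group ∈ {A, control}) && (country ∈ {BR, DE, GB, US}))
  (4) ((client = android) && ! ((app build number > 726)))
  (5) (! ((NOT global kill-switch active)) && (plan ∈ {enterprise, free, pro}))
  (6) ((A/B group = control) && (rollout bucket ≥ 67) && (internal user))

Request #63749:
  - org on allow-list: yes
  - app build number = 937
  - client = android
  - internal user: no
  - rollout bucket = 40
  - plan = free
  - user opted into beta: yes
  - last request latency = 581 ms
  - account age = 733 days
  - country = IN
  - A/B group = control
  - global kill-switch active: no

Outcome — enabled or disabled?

Disabled

Atomic conditions:
  rollout bucket ≥ 73: 40 ≥ 73 is false
  last request latency > 3194 ms: 581 > 3194 is false
  rollout bucket ≥ 32: 40 ≥ 32 is true
  account age > 3233 days: 733 > 3233 is false
  user opted into beta: yes → true
  A/B group ∈ {A, control}: control is in the set → true
  country ∈ {BR, DE, GB, US}: IN is not in the set → false
  client = android: android == android is true
  app build number > 726: 937 > 726 is true
  NOT global kill-switch active: no → true
  plan ∈ {enterprise, free, pro}: free is in the set → true
  A/B group = control: control == control is true
  rollout bucket ≥ 67: 40 ≥ 67 is false
  internal user: no → false
Combine:
[1.1] NOT false = true
[1] true AND false = false
[2.1] NOT true = false
[2.2] NOT false = true
[2] false AND true AND true = false
[3] true AND false = false
[4.2] NOT true = false
[4] true AND false = false
[5.1] NOT true = false
[5] false AND true = false
[6] true AND false AND false = false
[root] false OR false OR false OR false OR false OR false = false
Overall: false → disabled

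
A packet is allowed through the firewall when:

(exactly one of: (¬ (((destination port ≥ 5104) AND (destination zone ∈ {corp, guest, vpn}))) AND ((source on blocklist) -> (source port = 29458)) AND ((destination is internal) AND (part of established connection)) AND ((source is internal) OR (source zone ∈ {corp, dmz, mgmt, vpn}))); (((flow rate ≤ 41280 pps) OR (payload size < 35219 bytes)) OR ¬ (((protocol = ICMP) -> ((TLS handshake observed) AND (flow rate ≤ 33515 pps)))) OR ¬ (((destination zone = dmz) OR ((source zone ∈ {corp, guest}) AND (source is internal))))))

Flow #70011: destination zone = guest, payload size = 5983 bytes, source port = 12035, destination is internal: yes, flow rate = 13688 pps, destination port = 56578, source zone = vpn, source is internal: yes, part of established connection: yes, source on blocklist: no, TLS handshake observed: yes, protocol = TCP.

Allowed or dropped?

Atomic conditions:
  destination port ≥ 5104: 56578 ≥ 5104 is true
  destination zone ∈ {corp, guest, vpn}: guest is in the set → true
  source on blocklist: no → false
  source port = 29458: 12035 == 29458 is false
  destination is internal: yes → true
  part of established connection: yes → true
  source is internal: yes → true
  source zone ∈ {corp, dmz, mgmt, vpn}: vpn is in the set → true
  flow rate ≤ 41280 pps: 13688 ≤ 41280 is true
  payload size < 35219 bytes: 5983 < 35219 is true
  protocol = ICMP: TCP == ICMP is false
  TLS handshake observed: yes → true
  flow rate ≤ 33515 pps: 13688 ≤ 33515 is true
  destination zone = dmz: guest == dmz is false
  source zone ∈ {corp, guest}: vpn is not in the set → false
Combine:
[1.1.1] true AND true = true
[1.1] NOT true = false
[1.2] false → false (antecedent false ⇒ implication holds) = true
[1.3] true AND true = true
[1.4] true OR true = true
[1] false AND true AND true AND true = false
[2.1] true OR true = true
[2.2.1.2] true AND true = true
[2.2.1] false → true (antecedent false ⇒ implication holds) = true
[2.2] NOT true = false
[2.3.1.2] false AND true = false
[2.3.1] false OR false = false
[2.3] NOT false = true
[2] true OR false OR true = true
[root] exactly-one(false, true) = true
Overall: true → allowed

Allowed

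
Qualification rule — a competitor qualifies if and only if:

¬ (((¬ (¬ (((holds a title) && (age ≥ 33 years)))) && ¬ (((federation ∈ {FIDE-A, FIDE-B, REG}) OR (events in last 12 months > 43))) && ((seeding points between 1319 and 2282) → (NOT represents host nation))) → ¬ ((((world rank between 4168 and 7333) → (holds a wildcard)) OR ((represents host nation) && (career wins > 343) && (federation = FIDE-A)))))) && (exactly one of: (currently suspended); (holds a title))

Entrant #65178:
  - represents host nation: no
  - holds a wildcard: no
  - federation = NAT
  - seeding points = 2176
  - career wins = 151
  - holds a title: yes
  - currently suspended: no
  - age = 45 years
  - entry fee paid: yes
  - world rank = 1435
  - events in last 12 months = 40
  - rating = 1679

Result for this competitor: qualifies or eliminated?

Atomic conditions:
  holds a title: yes → true
  age ≥ 33 years: 45 ≥ 33 is true
  federation ∈ {FIDE-A, FIDE-B, REG}: NAT is not in the set → false
  events in last 12 months > 43: 40 > 43 is false
  seeding points between 1319 and 2282: 2176 in [1319, 2282] is true
  NOT represents host nation: no → true
  world rank between 4168 and 7333: 1435 in [4168, 7333] is false
  holds a wildcard: no → false
  represents host nation: no → false
  career wins > 343: 151 > 343 is false
  federation = FIDE-A: NAT == FIDE-A is false
  currently suspended: no → false
Combine:
[1.1.1.1.1.1] true AND true = true
[1.1.1.1.1] NOT true = false
[1.1.1.1] NOT false = true
[1.1.1.2.1] false OR false = false
[1.1.1.2] NOT false = true
[1.1.1.3] true → true = true
[1.1.1] true AND true AND true = true
[1.1.2.1.1] false → false (antecedent false ⇒ implication holds) = true
[1.1.2.1.2] false AND false AND false = false
[1.1.2.1] true OR false = true
[1.1.2] NOT true = false
[1.1] true → false = false
[1] NOT false = true
[2] exactly-one(false, true) = true
[root] true AND true = true
Overall: true → qualifies

Qualifies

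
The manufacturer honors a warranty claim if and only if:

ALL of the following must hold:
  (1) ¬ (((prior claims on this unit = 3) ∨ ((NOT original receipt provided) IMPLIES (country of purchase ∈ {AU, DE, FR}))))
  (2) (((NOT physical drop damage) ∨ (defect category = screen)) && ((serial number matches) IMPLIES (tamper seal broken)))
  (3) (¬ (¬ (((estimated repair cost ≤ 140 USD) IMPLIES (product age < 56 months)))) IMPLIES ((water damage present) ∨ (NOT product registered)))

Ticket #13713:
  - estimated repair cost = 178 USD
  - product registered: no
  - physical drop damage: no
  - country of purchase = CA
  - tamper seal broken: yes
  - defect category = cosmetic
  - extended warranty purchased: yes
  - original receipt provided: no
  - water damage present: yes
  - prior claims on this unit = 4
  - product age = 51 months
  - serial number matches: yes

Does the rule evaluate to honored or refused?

Atomic conditions:
  prior claims on this unit = 3: 4 == 3 is false
  NOT original receipt provided: no → true
  country of purchase ∈ {AU, DE, FR}: CA is not in the set → false
  NOT physical drop damage: no → true
  defect category = screen: cosmetic == screen is false
  serial number matches: yes → true
  tamper seal broken: yes → true
  estimated repair cost ≤ 140 USD: 178 ≤ 140 is false
  product age < 56 months: 51 < 56 is true
  water damage present: yes → true
  NOT product registered: no → true
Combine:
[1.1.2] true → false = false
[1.1] false OR false = false
[1] NOT false = true
[2.1] true OR false = true
[2.2] true → true = true
[2] true AND true = true
[3.1.1.1] false → true (antecedent false ⇒ implication holds) = true
[3.1.1] NOT true = false
[3.1] NOT false = true
[3.2] true OR true = true
[3] true → true = true
[root] true AND true AND true = true
Overall: true → honored

Honored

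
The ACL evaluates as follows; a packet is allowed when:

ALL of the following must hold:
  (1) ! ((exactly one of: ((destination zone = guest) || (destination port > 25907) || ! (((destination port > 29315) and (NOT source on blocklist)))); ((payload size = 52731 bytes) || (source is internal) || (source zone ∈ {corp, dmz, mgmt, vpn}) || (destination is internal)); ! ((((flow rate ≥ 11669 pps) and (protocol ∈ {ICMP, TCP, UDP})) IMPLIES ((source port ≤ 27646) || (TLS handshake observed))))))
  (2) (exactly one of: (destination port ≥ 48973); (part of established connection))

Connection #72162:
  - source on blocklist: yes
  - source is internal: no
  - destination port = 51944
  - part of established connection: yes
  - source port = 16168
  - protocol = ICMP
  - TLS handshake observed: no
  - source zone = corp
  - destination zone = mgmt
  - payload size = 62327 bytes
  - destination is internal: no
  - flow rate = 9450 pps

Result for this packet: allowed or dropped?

Dropped

Atomic conditions:
  destination zone = guest: mgmt == guest is false
  destination port > 25907: 51944 > 25907 is true
  destination port > 29315: 51944 > 29315 is true
  NOT source on blocklist: yes → false
  payload size = 52731 bytes: 62327 == 52731 is false
  source is internal: no → false
  source zone ∈ {corp, dmz, mgmt, vpn}: corp is in the set → true
  destination is internal: no → false
  flow rate ≥ 11669 pps: 9450 ≥ 11669 is false
  protocol ∈ {ICMP, TCP, UDP}: ICMP is in the set → true
  source port ≤ 27646: 16168 ≤ 27646 is true
  TLS handshake observed: no → false
  destination port ≥ 48973: 51944 ≥ 48973 is true
  part of established connection: yes → true
Combine:
[1.1.1.3.1] true AND false = false
[1.1.1.3] NOT false = true
[1.1.1] false OR true OR true = true
[1.1.2] false OR false OR true OR false = true
[1.1.3.1.1] false AND true = false
[1.1.3.1.2] true OR false = true
[1.1.3.1] false → true (antecedent false ⇒ implication holds) = true
[1.1.3] NOT true = false
[1.1] exactly-one(true, true, false) = false
[1] NOT false = true
[2] exactly-one(true, true) = false
[root] true AND false = false
Overall: false → dropped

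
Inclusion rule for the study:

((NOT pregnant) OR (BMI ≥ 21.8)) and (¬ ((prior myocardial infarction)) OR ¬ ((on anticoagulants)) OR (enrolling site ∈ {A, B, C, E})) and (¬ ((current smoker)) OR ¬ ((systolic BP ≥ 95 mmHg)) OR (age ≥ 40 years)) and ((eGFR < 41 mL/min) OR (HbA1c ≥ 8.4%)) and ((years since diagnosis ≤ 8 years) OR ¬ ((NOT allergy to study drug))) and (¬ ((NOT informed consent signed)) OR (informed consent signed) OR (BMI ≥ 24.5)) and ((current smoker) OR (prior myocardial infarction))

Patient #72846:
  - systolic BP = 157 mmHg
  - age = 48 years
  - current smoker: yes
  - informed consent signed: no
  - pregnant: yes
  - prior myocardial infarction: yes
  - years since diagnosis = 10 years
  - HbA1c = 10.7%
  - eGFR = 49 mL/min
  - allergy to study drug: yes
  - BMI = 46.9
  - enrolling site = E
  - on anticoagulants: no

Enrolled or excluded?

Atomic conditions:
  NOT pregnant: yes → false
  BMI ≥ 21.8: 46.9 ≥ 21.8 is true
  prior myocardial infarction: yes → true
  on anticoagulants: no → false
  enrolling site ∈ {A, B, C, E}: E is in the set → true
  current smoker: yes → true
  systolic BP ≥ 95 mmHg: 157 ≥ 95 is true
  age ≥ 40 years: 48 ≥ 40 is true
  eGFR < 41 mL/min: 49 < 41 is false
  HbA1c ≥ 8.4%: 10.7 ≥ 8.4 is true
  years since diagnosis ≤ 8 years: 10 ≤ 8 is false
  NOT allergy to study drug: yes → false
  NOT informed consent signed: no → true
  informed consent signed: no → false
  BMI ≥ 24.5: 46.9 ≥ 24.5 is true
Combine:
[1] false OR true = true
[2.1] NOT true = false
[2.2] NOT false = true
[2] false OR true OR true = true
[3.1] NOT true = false
[3.2] NOT true = false
[3] false OR false OR true = true
[4] false OR true = true
[5.2] NOT false = true
[5] false OR true = true
[6.1] NOT true = false
[6] false OR false OR true = true
[7] true OR true = true
[root] true AND true AND true AND true AND true AND true AND true = true
Overall: true → enrolled

Enrolled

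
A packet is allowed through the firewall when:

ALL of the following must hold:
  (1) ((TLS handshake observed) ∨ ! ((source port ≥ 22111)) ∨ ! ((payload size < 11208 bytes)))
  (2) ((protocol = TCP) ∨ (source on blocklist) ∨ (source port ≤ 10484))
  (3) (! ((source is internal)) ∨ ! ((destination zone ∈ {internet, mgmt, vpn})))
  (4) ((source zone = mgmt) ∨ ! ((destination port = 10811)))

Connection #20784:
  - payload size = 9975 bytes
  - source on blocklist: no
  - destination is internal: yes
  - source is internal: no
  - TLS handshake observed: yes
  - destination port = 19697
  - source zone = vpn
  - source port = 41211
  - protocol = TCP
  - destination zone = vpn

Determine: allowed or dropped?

Allowed

Atomic conditions:
  TLS handshake observed: yes → true
  source port ≥ 22111: 41211 ≥ 22111 is true
  payload size < 11208 bytes: 9975 < 11208 is true
  protocol = TCP: TCP == TCP is true
  source on blocklist: no → false
  source port ≤ 10484: 41211 ≤ 10484 is false
  source is internal: no → false
  destination zone ∈ {internet, mgmt, vpn}: vpn is in the set → true
  source zone = mgmt: vpn == mgmt is false
  destination port = 10811: 19697 == 10811 is false
Combine:
[1.2] NOT true = false
[1.3] NOT true = false
[1] true OR false OR false = true
[2] true OR false OR false = true
[3.1] NOT false = true
[3.2] NOT true = false
[3] true OR false = true
[4.2] NOT false = true
[4] false OR true = true
[root] true AND true AND true AND true = true
Overall: true → allowed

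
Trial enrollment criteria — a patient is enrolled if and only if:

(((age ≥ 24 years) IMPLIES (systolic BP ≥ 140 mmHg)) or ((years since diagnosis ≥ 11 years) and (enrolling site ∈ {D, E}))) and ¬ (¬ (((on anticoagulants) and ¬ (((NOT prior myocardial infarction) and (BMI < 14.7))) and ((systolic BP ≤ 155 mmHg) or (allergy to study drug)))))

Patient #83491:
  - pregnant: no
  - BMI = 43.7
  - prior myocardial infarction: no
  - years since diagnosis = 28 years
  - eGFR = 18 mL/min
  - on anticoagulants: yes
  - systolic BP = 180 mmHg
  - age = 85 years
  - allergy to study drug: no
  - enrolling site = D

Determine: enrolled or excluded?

Atomic conditions:
  age ≥ 24 years: 85 ≥ 24 is true
  systolic BP ≥ 140 mmHg: 180 ≥ 140 is true
  years since diagnosis ≥ 11 years: 28 ≥ 11 is true
  enrolling site ∈ {D, E}: D is in the set → true
  on anticoagulants: yes → true
  NOT prior myocardial infarction: no → true
  BMI < 14.7: 43.7 < 14.7 is false
  systolic BP ≤ 155 mmHg: 180 ≤ 155 is false
  allergy to study drug: no → false
Combine:
[1.1] true → true = true
[1.2] true AND true = true
[1] true OR true = true
[2.1.1.2.1] true AND false = false
[2.1.1.2] NOT false = true
[2.1.1.3] false OR false = false
[2.1.1] true AND true AND false = false
[2.1] NOT false = true
[2] NOT true = false
[root] true AND false = false
Overall: false → excluded

Excluded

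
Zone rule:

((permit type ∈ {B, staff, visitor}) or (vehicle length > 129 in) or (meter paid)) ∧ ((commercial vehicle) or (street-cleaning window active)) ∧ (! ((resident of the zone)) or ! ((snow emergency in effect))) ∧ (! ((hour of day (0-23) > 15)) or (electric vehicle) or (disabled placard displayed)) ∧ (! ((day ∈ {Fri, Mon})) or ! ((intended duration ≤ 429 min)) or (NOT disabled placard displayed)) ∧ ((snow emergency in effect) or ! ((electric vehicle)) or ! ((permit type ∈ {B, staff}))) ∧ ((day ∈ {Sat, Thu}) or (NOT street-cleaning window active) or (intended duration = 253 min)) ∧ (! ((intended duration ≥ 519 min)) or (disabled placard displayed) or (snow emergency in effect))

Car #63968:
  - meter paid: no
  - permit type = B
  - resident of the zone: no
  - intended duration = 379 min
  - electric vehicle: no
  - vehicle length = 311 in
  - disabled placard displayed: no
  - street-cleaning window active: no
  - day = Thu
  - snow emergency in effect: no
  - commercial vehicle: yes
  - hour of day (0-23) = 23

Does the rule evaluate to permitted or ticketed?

Ticketed

Atomic conditions:
  permit type ∈ {B, staff, visitor}: B is in the set → true
  vehicle length > 129 in: 311 > 129 is true
  meter paid: no → false
  commercial vehicle: yes → true
  street-cleaning window active: no → false
  resident of the zone: no → false
  snow emergency in effect: no → false
  hour of day (0-23) > 15: 23 > 15 is true
  electric vehicle: no → false
  disabled placard displayed: no → false
  day ∈ {Fri, Mon}: Thu is not in the set → false
  intended duration ≤ 429 min: 379 ≤ 429 is true
  NOT disabled placard displayed: no → true
  permit type ∈ {B, staff}: B is in the set → true
  day ∈ {Sat, Thu}: Thu is in the set → true
  NOT street-cleaning window active: no → true
  intended duration = 253 min: 379 == 253 is false
  intended duration ≥ 519 min: 379 ≥ 519 is false
Combine:
[1] true OR true OR false = true
[2] true OR false = true
[3.1] NOT false = true
[3.2] NOT false = true
[3] true OR true = true
[4.1] NOT true = false
[4] false OR false OR false = false
[5.1] NOT false = true
[5.2] NOT true = false
[5] true OR false OR true = true
[6.2] NOT false = true
[6.3] NOT true = false
[6] false OR true OR false = true
[7] true OR true OR false = true
[8.1] NOT false = true
[8] true OR false OR false = true
[root] true AND true AND true AND false AND true AND true AND true AND true = false
Overall: false → ticketed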